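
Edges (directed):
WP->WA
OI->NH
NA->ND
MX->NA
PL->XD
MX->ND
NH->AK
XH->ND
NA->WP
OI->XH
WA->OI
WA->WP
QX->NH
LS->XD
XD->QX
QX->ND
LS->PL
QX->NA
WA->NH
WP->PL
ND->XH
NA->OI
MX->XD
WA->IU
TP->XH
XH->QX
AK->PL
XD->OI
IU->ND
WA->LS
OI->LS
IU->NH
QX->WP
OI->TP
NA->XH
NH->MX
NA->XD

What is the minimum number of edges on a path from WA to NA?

Level 0: WA
Level 1: IU, LS, NH, OI, WP
Level 2: AK, MX, ND, PL, TP, XD, XH
Level 3: NA, QX
NA first appears at level 3.

3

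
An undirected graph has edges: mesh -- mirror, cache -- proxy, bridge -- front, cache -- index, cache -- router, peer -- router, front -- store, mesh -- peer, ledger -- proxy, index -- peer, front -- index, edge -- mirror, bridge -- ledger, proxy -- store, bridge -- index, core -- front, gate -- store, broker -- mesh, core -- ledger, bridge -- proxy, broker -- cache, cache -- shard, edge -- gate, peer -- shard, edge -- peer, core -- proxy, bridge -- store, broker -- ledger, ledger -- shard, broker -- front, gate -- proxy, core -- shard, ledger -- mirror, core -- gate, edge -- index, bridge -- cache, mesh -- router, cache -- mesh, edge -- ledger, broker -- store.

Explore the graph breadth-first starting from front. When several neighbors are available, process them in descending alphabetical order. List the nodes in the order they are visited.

Visit front; enqueue store, index, core, broker, bridge → queue [store, index, core, broker, bridge]
Visit store; enqueue proxy, gate → queue [index, core, broker, bridge, proxy, gate]
Visit index; enqueue peer, edge, cache → queue [core, broker, bridge, proxy, gate, peer, edge, cache]
Visit core; enqueue shard, ledger → queue [broker, bridge, proxy, gate, peer, edge, cache, shard, ledger]
Visit broker; enqueue mesh → queue [bridge, proxy, gate, peer, edge, cache, shard, ledger, mesh]
Visit bridge → queue [proxy, gate, peer, edge, cache, shard, ledger, mesh]
Visit proxy → queue [gate, peer, edge, cache, shard, ledger, mesh]
Visit gate → queue [peer, edge, cache, shard, ledger, mesh]
Visit peer; enqueue router → queue [edge, cache, shard, ledger, mesh, router]
Visit edge; enqueue mirror → queue [cache, shard, ledger, mesh, router, mirror]
Visit cache → queue [shard, ledger, mesh, router, mirror]
Visit shard → queue [ledger, mesh, router, mirror]
Visit ledger → queue [mesh, router, mirror]
Visit mesh → queue [router, mirror]
Visit router → queue [mirror]
Visit mirror → queue []

front, store, index, core, broker, bridge, proxy, gate, peer, edge, cache, shard, ledger, mesh, router, mirror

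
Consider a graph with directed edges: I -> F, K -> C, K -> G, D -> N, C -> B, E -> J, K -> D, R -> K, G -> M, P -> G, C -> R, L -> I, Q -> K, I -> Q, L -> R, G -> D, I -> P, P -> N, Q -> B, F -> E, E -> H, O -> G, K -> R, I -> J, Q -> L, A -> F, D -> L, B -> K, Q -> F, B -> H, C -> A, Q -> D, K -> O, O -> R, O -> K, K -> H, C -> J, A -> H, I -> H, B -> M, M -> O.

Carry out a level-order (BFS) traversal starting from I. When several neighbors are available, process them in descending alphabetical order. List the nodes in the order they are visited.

I, Q, P, J, H, F, L, K, D, B, N, G, E, R, O, C, M, A

Visit I; enqueue Q, P, J, H, F → queue [Q, P, J, H, F]
Visit Q; enqueue L, K, D, B → queue [P, J, H, F, L, K, D, B]
Visit P; enqueue N, G → queue [J, H, F, L, K, D, B, N, G]
Visit J → queue [H, F, L, K, D, B, N, G]
Visit H → queue [F, L, K, D, B, N, G]
Visit F; enqueue E → queue [L, K, D, B, N, G, E]
Visit L; enqueue R → queue [K, D, B, N, G, E, R]
Visit K; enqueue O, C → queue [D, B, N, G, E, R, O, C]
Visit D → queue [B, N, G, E, R, O, C]
Visit B; enqueue M → queue [N, G, E, R, O, C, M]
Visit N → queue [G, E, R, O, C, M]
Visit G → queue [E, R, O, C, M]
Visit E → queue [R, O, C, M]
Visit R → queue [O, C, M]
Visit O → queue [C, M]
Visit C; enqueue A → queue [M, A]
Visit M → queue [A]
Visit A → queue []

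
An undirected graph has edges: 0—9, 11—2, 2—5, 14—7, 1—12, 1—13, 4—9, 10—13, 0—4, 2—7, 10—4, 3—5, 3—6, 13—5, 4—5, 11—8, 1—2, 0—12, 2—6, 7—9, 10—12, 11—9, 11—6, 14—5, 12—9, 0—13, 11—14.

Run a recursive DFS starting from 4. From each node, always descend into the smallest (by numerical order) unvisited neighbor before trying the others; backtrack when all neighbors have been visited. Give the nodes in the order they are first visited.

4, 0, 9, 7, 2, 1, 12, 10, 13, 5, 3, 6, 11, 8, 14

Visit 4
4 → 0
0 → 9
9 → 7
7 → 2
2 → 1
1 → 12
12 → 10
10 → 13
13 → 5
5 → 3
3 → 6
6 → 11
11 → 8
11 → 14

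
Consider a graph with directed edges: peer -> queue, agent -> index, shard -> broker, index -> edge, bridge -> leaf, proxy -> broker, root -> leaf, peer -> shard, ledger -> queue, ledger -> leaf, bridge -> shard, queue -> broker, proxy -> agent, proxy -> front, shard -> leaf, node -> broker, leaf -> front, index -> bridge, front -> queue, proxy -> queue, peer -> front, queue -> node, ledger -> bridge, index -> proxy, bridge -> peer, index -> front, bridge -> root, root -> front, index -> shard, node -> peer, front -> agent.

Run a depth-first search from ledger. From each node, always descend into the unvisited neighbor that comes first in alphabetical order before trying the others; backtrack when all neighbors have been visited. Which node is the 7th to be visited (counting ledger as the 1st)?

edge

Visit ledger
ledger → bridge
bridge → leaf
leaf → front
front → agent
agent → index
index → edge
index → proxy
proxy → broker
proxy → queue
queue → node
node → peer
peer → shard
bridge → root

Visit order: ledger, bridge, leaf, front, agent, index, edge, proxy, broker, queue, node, peer, shard, root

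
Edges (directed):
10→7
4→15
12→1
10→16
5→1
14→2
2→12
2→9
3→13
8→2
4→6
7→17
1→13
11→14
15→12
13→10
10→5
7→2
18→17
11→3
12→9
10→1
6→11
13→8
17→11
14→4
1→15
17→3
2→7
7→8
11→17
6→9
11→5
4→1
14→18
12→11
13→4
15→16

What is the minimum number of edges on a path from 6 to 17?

2

Level 0: 6
Level 1: 9, 11
Level 2: 3, 5, 14, 17
Level 3: 1, 2, 4, 13, 18
Level 4: 7, 8, 10, 12, 15
Level 5: 16
17 first appears at level 2.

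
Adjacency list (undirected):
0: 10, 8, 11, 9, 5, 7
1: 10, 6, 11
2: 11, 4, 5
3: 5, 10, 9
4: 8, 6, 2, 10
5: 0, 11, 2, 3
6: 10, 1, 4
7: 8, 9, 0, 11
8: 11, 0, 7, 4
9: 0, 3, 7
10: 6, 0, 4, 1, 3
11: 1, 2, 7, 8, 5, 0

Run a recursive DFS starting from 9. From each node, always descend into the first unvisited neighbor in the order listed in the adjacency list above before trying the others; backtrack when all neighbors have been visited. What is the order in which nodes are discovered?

9, 0, 10, 6, 1, 11, 2, 4, 8, 7, 5, 3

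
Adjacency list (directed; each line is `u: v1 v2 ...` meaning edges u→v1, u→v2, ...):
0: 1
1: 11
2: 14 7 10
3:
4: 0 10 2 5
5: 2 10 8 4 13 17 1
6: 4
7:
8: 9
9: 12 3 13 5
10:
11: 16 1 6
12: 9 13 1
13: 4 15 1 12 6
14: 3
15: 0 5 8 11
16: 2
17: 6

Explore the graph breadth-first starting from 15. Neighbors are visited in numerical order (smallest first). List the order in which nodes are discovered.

15, 0, 5, 8, 11, 1, 2, 4, 10, 13, 17, 9, 6, 16, 7, 14, 12, 3

Visit 15; enqueue 0, 5, 8, 11 → queue [0, 5, 8, 11]
Visit 0; enqueue 1 → queue [5, 8, 11, 1]
Visit 5; enqueue 2, 4, 10, 13, 17 → queue [8, 11, 1, 2, 4, 10, 13, 17]
Visit 8; enqueue 9 → queue [11, 1, 2, 4, 10, 13, 17, 9]
Visit 11; enqueue 6, 16 → queue [1, 2, 4, 10, 13, 17, 9, 6, 16]
Visit 1 → queue [2, 4, 10, 13, 17, 9, 6, 16]
Visit 2; enqueue 7, 14 → queue [4, 10, 13, 17, 9, 6, 16, 7, 14]
Visit 4 → queue [10, 13, 17, 9, 6, 16, 7, 14]
Visit 10 → queue [13, 17, 9, 6, 16, 7, 14]
Visit 13; enqueue 12 → queue [17, 9, 6, 16, 7, 14, 12]
Visit 17 → queue [9, 6, 16, 7, 14, 12]
Visit 9; enqueue 3 → queue [6, 16, 7, 14, 12, 3]
Visit 6 → queue [16, 7, 14, 12, 3]
Visit 16 → queue [7, 14, 12, 3]
Visit 7 → queue [14, 12, 3]
Visit 14 → queue [12, 3]
Visit 12 → queue [3]
Visit 3 → queue []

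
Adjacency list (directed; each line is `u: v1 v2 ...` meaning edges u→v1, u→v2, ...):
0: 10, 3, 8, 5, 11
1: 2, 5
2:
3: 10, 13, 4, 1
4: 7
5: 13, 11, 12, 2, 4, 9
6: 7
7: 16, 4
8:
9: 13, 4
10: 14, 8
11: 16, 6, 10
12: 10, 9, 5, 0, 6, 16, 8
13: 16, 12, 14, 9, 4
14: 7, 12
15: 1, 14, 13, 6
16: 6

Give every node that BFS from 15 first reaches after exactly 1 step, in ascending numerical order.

1, 6, 13, 14

Level 0: 15
Level 1: 1, 6, 13, 14
Level 2: 2, 4, 5, 7, 9, 12, 16
Level 3: 0, 8, 10, 11
Level 4: 3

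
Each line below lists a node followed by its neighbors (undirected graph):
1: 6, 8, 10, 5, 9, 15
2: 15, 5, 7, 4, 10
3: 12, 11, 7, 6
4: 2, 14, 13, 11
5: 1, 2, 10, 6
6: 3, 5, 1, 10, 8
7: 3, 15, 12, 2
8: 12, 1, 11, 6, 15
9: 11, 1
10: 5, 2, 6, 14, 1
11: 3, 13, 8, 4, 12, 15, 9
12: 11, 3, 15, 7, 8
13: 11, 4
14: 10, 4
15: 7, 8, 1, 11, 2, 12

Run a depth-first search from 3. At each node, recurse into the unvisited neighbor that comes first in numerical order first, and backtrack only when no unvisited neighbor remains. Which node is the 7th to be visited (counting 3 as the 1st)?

11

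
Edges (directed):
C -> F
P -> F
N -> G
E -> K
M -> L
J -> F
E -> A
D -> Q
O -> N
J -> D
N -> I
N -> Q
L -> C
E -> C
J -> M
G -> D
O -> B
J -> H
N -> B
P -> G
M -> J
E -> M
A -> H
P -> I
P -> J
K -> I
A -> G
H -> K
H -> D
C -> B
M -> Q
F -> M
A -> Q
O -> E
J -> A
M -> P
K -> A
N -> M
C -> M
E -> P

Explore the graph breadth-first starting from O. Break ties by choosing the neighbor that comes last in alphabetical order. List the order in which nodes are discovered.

Visit O; enqueue N, E, B → queue [N, E, B]
Visit N; enqueue Q, M, I, G → queue [E, B, Q, M, I, G]
Visit E; enqueue P, K, C, A → queue [B, Q, M, I, G, P, K, C, A]
Visit B → queue [Q, M, I, G, P, K, C, A]
Visit Q → queue [M, I, G, P, K, C, A]
Visit M; enqueue L, J → queue [I, G, P, K, C, A, L, J]
Visit I → queue [G, P, K, C, A, L, J]
Visit G; enqueue D → queue [P, K, C, A, L, J, D]
Visit P; enqueue F → queue [K, C, A, L, J, D, F]
Visit K → queue [C, A, L, J, D, F]
Visit C → queue [A, L, J, D, F]
Visit A; enqueue H → queue [L, J, D, F, H]
Visit L → queue [J, D, F, H]
Visit J → queue [D, F, H]
Visit D → queue [F, H]
Visit F → queue [H]
Visit H → queue []

O N E B Q M I G P K C A L J D F H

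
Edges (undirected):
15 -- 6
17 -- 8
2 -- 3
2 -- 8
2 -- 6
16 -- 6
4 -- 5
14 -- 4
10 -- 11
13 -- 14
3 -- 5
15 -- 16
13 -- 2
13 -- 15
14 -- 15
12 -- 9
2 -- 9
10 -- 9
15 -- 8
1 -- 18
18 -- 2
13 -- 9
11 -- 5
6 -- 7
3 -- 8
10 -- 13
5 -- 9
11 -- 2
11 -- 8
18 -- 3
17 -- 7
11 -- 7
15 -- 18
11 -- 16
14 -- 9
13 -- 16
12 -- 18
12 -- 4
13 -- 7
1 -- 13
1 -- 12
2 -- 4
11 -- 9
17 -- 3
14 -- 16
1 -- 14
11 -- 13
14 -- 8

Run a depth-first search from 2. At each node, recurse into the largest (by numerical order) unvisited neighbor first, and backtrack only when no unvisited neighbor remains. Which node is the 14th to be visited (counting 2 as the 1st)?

Visit 2
2 → 18
18 → 15
15 → 16
16 → 14
14 → 13
13 → 11
11 → 10
10 → 9
9 → 12
12 → 4
4 → 5
5 → 3
3 → 17
17 → 8
17 → 7
7 → 6
12 → 1

Visit order: 2, 18, 15, 16, 14, 13, 11, 10, 9, 12, 4, 5, 3, 17, 8, 7, 6, 1

17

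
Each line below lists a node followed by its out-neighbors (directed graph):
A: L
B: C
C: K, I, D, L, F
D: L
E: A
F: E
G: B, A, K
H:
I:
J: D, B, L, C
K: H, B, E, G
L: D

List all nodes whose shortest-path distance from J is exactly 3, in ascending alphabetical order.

Level 0: J
Level 1: B, C, D, L
Level 2: F, I, K
Level 3: E, G, H
Level 4: A

E, G, H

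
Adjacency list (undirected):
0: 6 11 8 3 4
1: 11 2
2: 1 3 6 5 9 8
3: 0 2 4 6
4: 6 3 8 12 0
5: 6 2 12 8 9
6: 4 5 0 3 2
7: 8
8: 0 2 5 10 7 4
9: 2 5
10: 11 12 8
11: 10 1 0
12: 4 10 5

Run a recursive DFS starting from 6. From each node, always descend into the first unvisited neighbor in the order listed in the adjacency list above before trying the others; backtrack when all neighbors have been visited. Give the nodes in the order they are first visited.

6 -> 4 -> 3 -> 0 -> 11 -> 10 -> 12 -> 5 -> 2 -> 1 -> 9 -> 8 -> 7

Visit 6
6 → 4
4 → 3
3 → 0
0 → 11
11 → 10
10 → 12
12 → 5
5 → 2
2 → 1
2 → 9
2 → 8
8 → 7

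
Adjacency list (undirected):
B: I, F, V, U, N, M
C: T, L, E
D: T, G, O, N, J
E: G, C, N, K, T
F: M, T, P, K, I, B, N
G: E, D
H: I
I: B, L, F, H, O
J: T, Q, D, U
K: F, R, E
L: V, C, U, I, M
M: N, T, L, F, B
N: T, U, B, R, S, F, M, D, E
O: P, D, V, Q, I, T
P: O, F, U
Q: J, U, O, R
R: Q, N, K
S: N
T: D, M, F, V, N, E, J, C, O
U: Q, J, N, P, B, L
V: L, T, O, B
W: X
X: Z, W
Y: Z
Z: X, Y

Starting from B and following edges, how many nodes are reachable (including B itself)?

21

BFS from B visits: B, V, U, N, M, I, F, T, O, L, Q, P, J, S, R, E, D, H, K, C, G
Reachable nodes: 21 of 25 total.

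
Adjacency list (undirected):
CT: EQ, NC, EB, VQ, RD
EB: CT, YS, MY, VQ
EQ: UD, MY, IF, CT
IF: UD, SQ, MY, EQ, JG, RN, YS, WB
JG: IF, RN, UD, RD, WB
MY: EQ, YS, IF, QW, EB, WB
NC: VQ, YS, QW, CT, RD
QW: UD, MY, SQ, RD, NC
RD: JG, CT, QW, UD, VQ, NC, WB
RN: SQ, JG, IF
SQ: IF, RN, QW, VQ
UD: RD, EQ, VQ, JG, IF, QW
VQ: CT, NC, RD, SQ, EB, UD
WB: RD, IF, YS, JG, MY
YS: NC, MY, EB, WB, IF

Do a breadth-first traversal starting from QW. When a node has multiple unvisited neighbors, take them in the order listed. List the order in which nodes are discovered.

QW -> UD -> MY -> SQ -> RD -> NC -> EQ -> VQ -> JG -> IF -> YS -> EB -> WB -> RN -> CT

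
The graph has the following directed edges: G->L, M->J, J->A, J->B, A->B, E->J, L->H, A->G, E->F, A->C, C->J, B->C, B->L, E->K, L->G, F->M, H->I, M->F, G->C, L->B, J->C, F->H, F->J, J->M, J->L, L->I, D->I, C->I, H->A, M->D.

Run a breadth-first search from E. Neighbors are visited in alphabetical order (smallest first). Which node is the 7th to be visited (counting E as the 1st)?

Visit E; enqueue F, J, K → queue [F, J, K]
Visit F; enqueue H, M → queue [J, K, H, M]
Visit J; enqueue A, B, C, L → queue [K, H, M, A, B, C, L]
Visit K → queue [H, M, A, B, C, L]
Visit H; enqueue I → queue [M, A, B, C, L, I]
Visit M; enqueue D → queue [A, B, C, L, I, D]
Visit A; enqueue G → queue [B, C, L, I, D, G]
Visit B → queue [C, L, I, D, G]
Visit C → queue [L, I, D, G]
Visit L → queue [I, D, G]
Visit I → queue [D, G]
Visit D → queue [G]
Visit G → queue []

Visit order: E, F, J, K, H, M, A, B, C, L, I, D, G

A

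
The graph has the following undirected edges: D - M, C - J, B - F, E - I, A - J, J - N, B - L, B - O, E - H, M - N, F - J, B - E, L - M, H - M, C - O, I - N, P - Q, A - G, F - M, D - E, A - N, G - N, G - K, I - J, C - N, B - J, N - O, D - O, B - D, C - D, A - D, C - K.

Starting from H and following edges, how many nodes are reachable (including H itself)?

15

BFS from H visits: H, M, E, N, L, F, D, I, B, O, J, G, C, A, K
Reachable nodes: 15 of 17 total.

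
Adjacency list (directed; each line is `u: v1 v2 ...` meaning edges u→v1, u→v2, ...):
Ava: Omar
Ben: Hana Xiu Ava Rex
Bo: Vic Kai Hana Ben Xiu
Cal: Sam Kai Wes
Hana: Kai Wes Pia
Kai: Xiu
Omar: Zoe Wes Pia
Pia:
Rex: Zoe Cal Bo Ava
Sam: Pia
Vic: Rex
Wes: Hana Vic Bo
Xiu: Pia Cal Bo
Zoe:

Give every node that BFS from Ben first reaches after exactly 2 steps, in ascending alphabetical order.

Level 0: Ben
Level 1: Ava, Hana, Rex, Xiu
Level 2: Bo, Cal, Kai, Omar, Pia, Wes, Zoe
Level 3: Sam, Vic

Bo, Cal, Kai, Omar, Pia, Wes, Zoe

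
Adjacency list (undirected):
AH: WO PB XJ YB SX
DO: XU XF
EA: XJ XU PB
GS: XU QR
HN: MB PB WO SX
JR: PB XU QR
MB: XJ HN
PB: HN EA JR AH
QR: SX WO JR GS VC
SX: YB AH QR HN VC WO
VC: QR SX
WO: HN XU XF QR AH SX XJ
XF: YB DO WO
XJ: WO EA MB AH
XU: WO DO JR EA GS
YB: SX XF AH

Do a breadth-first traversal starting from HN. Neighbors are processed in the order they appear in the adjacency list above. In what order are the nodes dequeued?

Visit HN; enqueue MB, PB, WO, SX → queue [MB, PB, WO, SX]
Visit MB; enqueue XJ → queue [PB, WO, SX, XJ]
Visit PB; enqueue EA, JR, AH → queue [WO, SX, XJ, EA, JR, AH]
Visit WO; enqueue XU, XF, QR → queue [SX, XJ, EA, JR, AH, XU, XF, QR]
Visit SX; enqueue YB, VC → queue [XJ, EA, JR, AH, XU, XF, QR, YB, VC]
Visit XJ → queue [EA, JR, AH, XU, XF, QR, YB, VC]
Visit EA → queue [JR, AH, XU, XF, QR, YB, VC]
Visit JR → queue [AH, XU, XF, QR, YB, VC]
Visit AH → queue [XU, XF, QR, YB, VC]
Visit XU; enqueue DO, GS → queue [XF, QR, YB, VC, DO, GS]
Visit XF → queue [QR, YB, VC, DO, GS]
Visit QR → queue [YB, VC, DO, GS]
Visit YB → queue [VC, DO, GS]
Visit VC → queue [DO, GS]
Visit DO → queue [GS]
Visit GS → queue []

HN, MB, PB, WO, SX, XJ, EA, JR, AH, XU, XF, QR, YB, VC, DO, GS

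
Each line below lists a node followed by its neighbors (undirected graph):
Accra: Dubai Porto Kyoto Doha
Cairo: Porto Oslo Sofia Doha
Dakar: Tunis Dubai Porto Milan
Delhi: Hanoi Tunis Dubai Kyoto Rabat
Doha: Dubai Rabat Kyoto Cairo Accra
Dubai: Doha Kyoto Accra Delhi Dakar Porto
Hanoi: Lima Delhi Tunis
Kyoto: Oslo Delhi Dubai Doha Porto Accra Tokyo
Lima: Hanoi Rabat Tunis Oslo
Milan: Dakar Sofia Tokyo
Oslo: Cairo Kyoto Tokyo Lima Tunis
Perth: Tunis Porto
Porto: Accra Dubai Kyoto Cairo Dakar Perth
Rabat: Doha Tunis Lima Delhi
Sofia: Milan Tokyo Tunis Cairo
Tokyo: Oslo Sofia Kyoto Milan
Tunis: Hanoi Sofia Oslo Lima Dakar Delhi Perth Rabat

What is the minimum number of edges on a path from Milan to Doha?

Level 0: Milan
Level 1: Dakar, Sofia, Tokyo
Level 2: Cairo, Dubai, Kyoto, Oslo, Porto, Tunis
Level 3: Accra, Delhi, Doha, Hanoi, Lima, Perth, Rabat
Doha first appears at level 3.

3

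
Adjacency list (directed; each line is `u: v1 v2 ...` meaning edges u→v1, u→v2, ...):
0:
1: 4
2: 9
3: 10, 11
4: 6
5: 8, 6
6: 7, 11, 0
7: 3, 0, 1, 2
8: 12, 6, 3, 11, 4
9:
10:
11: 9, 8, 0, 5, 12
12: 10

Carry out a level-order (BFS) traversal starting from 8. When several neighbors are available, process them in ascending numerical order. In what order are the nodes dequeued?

8 -> 3 -> 4 -> 6 -> 11 -> 12 -> 10 -> 0 -> 7 -> 5 -> 9 -> 1 -> 2

Visit 8; enqueue 3, 4, 6, 11, 12 → queue [3, 4, 6, 11, 12]
Visit 3; enqueue 10 → queue [4, 6, 11, 12, 10]
Visit 4 → queue [6, 11, 12, 10]
Visit 6; enqueue 0, 7 → queue [11, 12, 10, 0, 7]
Visit 11; enqueue 5, 9 → queue [12, 10, 0, 7, 5, 9]
Visit 12 → queue [10, 0, 7, 5, 9]
Visit 10 → queue [0, 7, 5, 9]
Visit 0 → queue [7, 5, 9]
Visit 7; enqueue 1, 2 → queue [5, 9, 1, 2]
Visit 5 → queue [9, 1, 2]
Visit 9 → queue [1, 2]
Visit 1 → queue [2]
Visit 2 → queue []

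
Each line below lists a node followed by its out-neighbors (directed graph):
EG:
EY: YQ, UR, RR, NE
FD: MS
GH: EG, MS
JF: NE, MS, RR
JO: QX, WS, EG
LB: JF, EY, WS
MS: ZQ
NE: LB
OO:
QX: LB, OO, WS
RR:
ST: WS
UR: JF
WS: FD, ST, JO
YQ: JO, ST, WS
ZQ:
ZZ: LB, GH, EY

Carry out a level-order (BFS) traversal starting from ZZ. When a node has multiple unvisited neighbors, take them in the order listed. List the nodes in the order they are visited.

ZZ LB GH EY JF WS EG MS YQ UR RR NE FD ST JO ZQ QX OO

Visit ZZ; enqueue LB, GH, EY → queue [LB, GH, EY]
Visit LB; enqueue JF, WS → queue [GH, EY, JF, WS]
Visit GH; enqueue EG, MS → queue [EY, JF, WS, EG, MS]
Visit EY; enqueue YQ, UR, RR, NE → queue [JF, WS, EG, MS, YQ, UR, RR, NE]
Visit JF → queue [WS, EG, MS, YQ, UR, RR, NE]
Visit WS; enqueue FD, ST, JO → queue [EG, MS, YQ, UR, RR, NE, FD, ST, JO]
Visit EG → queue [MS, YQ, UR, RR, NE, FD, ST, JO]
Visit MS; enqueue ZQ → queue [YQ, UR, RR, NE, FD, ST, JO, ZQ]
Visit YQ → queue [UR, RR, NE, FD, ST, JO, ZQ]
Visit UR → queue [RR, NE, FD, ST, JO, ZQ]
Visit RR → queue [NE, FD, ST, JO, ZQ]
Visit NE → queue [FD, ST, JO, ZQ]
Visit FD → queue [ST, JO, ZQ]
Visit ST → queue [JO, ZQ]
Visit JO; enqueue QX → queue [ZQ, QX]
Visit ZQ → queue [QX]
Visit QX; enqueue OO → queue [OO]
Visit OO → queue []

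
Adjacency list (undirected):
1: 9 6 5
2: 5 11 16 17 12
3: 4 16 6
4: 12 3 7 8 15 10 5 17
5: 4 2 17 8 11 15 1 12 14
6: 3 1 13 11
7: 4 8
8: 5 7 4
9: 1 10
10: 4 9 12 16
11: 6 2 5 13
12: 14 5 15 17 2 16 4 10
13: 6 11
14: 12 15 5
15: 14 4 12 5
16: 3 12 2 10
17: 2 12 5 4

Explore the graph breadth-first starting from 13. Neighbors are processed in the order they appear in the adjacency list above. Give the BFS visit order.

Visit 13; enqueue 6, 11 → queue [6, 11]
Visit 6; enqueue 3, 1 → queue [11, 3, 1]
Visit 11; enqueue 2, 5 → queue [3, 1, 2, 5]
Visit 3; enqueue 4, 16 → queue [1, 2, 5, 4, 16]
Visit 1; enqueue 9 → queue [2, 5, 4, 16, 9]
Visit 2; enqueue 17, 12 → queue [5, 4, 16, 9, 17, 12]
Visit 5; enqueue 8, 15, 14 → queue [4, 16, 9, 17, 12, 8, 15, 14]
Visit 4; enqueue 7, 10 → queue [16, 9, 17, 12, 8, 15, 14, 7, 10]
Visit 16 → queue [9, 17, 12, 8, 15, 14, 7, 10]
Visit 9 → queue [17, 12, 8, 15, 14, 7, 10]
Visit 17 → queue [12, 8, 15, 14, 7, 10]
Visit 12 → queue [8, 15, 14, 7, 10]
Visit 8 → queue [15, 14, 7, 10]
Visit 15 → queue [14, 7, 10]
Visit 14 → queue [7, 10]
Visit 7 → queue [10]
Visit 10 → queue []

13, 6, 11, 3, 1, 2, 5, 4, 16, 9, 17, 12, 8, 15, 14, 7, 10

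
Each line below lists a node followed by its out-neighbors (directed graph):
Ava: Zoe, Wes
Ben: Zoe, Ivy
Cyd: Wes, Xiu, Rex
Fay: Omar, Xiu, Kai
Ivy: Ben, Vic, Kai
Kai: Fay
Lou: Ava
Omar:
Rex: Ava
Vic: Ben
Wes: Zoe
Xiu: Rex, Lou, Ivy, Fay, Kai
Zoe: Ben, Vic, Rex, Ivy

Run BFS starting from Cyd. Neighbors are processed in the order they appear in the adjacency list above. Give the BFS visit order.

Cyd, Wes, Xiu, Rex, Zoe, Lou, Ivy, Fay, Kai, Ava, Ben, Vic, Omar

Visit Cyd; enqueue Wes, Xiu, Rex → queue [Wes, Xiu, Rex]
Visit Wes; enqueue Zoe → queue [Xiu, Rex, Zoe]
Visit Xiu; enqueue Lou, Ivy, Fay, Kai → queue [Rex, Zoe, Lou, Ivy, Fay, Kai]
Visit Rex; enqueue Ava → queue [Zoe, Lou, Ivy, Fay, Kai, Ava]
Visit Zoe; enqueue Ben, Vic → queue [Lou, Ivy, Fay, Kai, Ava, Ben, Vic]
Visit Lou → queue [Ivy, Fay, Kai, Ava, Ben, Vic]
Visit Ivy → queue [Fay, Kai, Ava, Ben, Vic]
Visit Fay; enqueue Omar → queue [Kai, Ava, Ben, Vic, Omar]
Visit Kai → queue [Ava, Ben, Vic, Omar]
Visit Ava → queue [Ben, Vic, Omar]
Visit Ben → queue [Vic, Omar]
Visit Vic → queue [Omar]
Visit Omar → queue []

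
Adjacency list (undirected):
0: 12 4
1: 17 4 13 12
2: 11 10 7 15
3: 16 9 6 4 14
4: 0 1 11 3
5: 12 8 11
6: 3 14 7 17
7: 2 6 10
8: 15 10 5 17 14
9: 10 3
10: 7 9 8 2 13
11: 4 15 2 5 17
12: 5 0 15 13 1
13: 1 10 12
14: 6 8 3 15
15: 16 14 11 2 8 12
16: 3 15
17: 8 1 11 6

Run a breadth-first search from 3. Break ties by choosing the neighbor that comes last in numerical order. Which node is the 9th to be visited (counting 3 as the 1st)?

10

Visit 3; enqueue 16, 14, 9, 6, 4 → queue [16, 14, 9, 6, 4]
Visit 16; enqueue 15 → queue [14, 9, 6, 4, 15]
Visit 14; enqueue 8 → queue [9, 6, 4, 15, 8]
Visit 9; enqueue 10 → queue [6, 4, 15, 8, 10]
Visit 6; enqueue 17, 7 → queue [4, 15, 8, 10, 17, 7]
Visit 4; enqueue 11, 1, 0 → queue [15, 8, 10, 17, 7, 11, 1, 0]
Visit 15; enqueue 12, 2 → queue [8, 10, 17, 7, 11, 1, 0, 12, 2]
Visit 8; enqueue 5 → queue [10, 17, 7, 11, 1, 0, 12, 2, 5]
Visit 10; enqueue 13 → queue [17, 7, 11, 1, 0, 12, 2, 5, 13]
Visit 17 → queue [7, 11, 1, 0, 12, 2, 5, 13]
Visit 7 → queue [11, 1, 0, 12, 2, 5, 13]
Visit 11 → queue [1, 0, 12, 2, 5, 13]
Visit 1 → queue [0, 12, 2, 5, 13]
Visit 0 → queue [12, 2, 5, 13]
Visit 12 → queue [2, 5, 13]
Visit 2 → queue [5, 13]
Visit 5 → queue [13]
Visit 13 → queue []

Visit order: 3, 16, 14, 9, 6, 4, 15, 8, 10, 17, 7, 11, 1, 0, 12, 2, 5, 13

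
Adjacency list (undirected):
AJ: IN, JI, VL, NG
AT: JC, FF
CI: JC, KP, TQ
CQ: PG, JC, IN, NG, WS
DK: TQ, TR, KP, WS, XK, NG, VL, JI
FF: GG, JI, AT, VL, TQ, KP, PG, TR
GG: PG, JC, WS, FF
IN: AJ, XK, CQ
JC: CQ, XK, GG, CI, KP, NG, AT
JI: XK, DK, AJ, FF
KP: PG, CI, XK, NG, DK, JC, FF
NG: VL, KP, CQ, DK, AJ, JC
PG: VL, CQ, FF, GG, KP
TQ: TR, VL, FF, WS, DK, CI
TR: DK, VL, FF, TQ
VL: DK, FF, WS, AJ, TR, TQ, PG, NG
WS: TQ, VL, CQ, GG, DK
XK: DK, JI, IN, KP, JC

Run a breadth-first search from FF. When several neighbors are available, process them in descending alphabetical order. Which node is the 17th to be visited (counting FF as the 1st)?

JC

Visit FF; enqueue VL, TR, TQ, PG, KP, JI, GG, AT → queue [VL, TR, TQ, PG, KP, JI, GG, AT]
Visit VL; enqueue WS, NG, DK, AJ → queue [TR, TQ, PG, KP, JI, GG, AT, WS, NG, DK, AJ]
Visit TR → queue [TQ, PG, KP, JI, GG, AT, WS, NG, DK, AJ]
Visit TQ; enqueue CI → queue [PG, KP, JI, GG, AT, WS, NG, DK, AJ, CI]
Visit PG; enqueue CQ → queue [KP, JI, GG, AT, WS, NG, DK, AJ, CI, CQ]
Visit KP; enqueue XK, JC → queue [JI, GG, AT, WS, NG, DK, AJ, CI, CQ, XK, JC]
Visit JI → queue [GG, AT, WS, NG, DK, AJ, CI, CQ, XK, JC]
Visit GG → queue [AT, WS, NG, DK, AJ, CI, CQ, XK, JC]
Visit AT → queue [WS, NG, DK, AJ, CI, CQ, XK, JC]
Visit WS → queue [NG, DK, AJ, CI, CQ, XK, JC]
Visit NG → queue [DK, AJ, CI, CQ, XK, JC]
Visit DK → queue [AJ, CI, CQ, XK, JC]
Visit AJ; enqueue IN → queue [CI, CQ, XK, JC, IN]
Visit CI → queue [CQ, XK, JC, IN]
Visit CQ → queue [XK, JC, IN]
Visit XK → queue [JC, IN]
Visit JC → queue [IN]
Visit IN → queue []

Visit order: FF, VL, TR, TQ, PG, KP, JI, GG, AT, WS, NG, DK, AJ, CI, CQ, XK, JC, IN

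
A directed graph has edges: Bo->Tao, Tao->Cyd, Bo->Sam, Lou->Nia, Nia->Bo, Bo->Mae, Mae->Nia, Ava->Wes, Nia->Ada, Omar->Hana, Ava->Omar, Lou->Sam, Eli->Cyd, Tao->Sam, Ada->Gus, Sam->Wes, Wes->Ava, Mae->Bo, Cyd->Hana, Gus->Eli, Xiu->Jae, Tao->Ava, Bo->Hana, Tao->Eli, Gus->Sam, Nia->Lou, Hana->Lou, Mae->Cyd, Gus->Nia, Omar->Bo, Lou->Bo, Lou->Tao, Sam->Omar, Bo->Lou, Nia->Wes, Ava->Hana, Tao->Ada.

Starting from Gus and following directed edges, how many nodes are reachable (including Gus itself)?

BFS from Gus visits: Gus, Eli, Nia, Sam, Cyd, Ada, Bo, Lou, Wes, Omar, Hana, Mae, Tao, Ava
Reachable nodes: 14 of 16 total.

14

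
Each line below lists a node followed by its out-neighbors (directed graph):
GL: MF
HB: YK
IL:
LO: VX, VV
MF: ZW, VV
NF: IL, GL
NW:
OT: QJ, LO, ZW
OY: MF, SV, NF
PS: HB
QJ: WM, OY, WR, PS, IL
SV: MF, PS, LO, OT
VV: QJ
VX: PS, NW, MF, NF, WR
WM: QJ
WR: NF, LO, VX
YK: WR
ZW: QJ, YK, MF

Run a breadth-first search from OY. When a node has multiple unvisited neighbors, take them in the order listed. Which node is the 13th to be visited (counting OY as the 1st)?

YK

Visit OY; enqueue MF, SV, NF → queue [MF, SV, NF]
Visit MF; enqueue ZW, VV → queue [SV, NF, ZW, VV]
Visit SV; enqueue PS, LO, OT → queue [NF, ZW, VV, PS, LO, OT]
Visit NF; enqueue IL, GL → queue [ZW, VV, PS, LO, OT, IL, GL]
Visit ZW; enqueue QJ, YK → queue [VV, PS, LO, OT, IL, GL, QJ, YK]
Visit VV → queue [PS, LO, OT, IL, GL, QJ, YK]
Visit PS; enqueue HB → queue [LO, OT, IL, GL, QJ, YK, HB]
Visit LO; enqueue VX → queue [OT, IL, GL, QJ, YK, HB, VX]
Visit OT → queue [IL, GL, QJ, YK, HB, VX]
Visit IL → queue [GL, QJ, YK, HB, VX]
Visit GL → queue [QJ, YK, HB, VX]
Visit QJ; enqueue WM, WR → queue [YK, HB, VX, WM, WR]
Visit YK → queue [HB, VX, WM, WR]
Visit HB → queue [VX, WM, WR]
Visit VX; enqueue NW → queue [WM, WR, NW]
Visit WM → queue [WR, NW]
Visit WR → queue [NW]
Visit NW → queue []

Visit order: OY, MF, SV, NF, ZW, VV, PS, LO, OT, IL, GL, QJ, YK, HB, VX, WM, WR, NW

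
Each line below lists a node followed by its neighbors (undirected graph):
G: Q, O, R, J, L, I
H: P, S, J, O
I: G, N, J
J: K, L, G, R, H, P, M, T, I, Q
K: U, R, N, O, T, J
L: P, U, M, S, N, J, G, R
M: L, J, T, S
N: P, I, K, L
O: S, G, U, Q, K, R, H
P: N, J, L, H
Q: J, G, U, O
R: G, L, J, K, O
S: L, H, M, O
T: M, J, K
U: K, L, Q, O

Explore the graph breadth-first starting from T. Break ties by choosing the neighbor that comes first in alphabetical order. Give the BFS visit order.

Visit T; enqueue J, K, M → queue [J, K, M]
Visit J; enqueue G, H, I, L, P, Q, R → queue [K, M, G, H, I, L, P, Q, R]
Visit K; enqueue N, O, U → queue [M, G, H, I, L, P, Q, R, N, O, U]
Visit M; enqueue S → queue [G, H, I, L, P, Q, R, N, O, U, S]
Visit G → queue [H, I, L, P, Q, R, N, O, U, S]
Visit H → queue [I, L, P, Q, R, N, O, U, S]
Visit I → queue [L, P, Q, R, N, O, U, S]
Visit L → queue [P, Q, R, N, O, U, S]
Visit P → queue [Q, R, N, O, U, S]
Visit Q → queue [R, N, O, U, S]
Visit R → queue [N, O, U, S]
Visit N → queue [O, U, S]
Visit O → queue [U, S]
Visit U → queue [S]
Visit S → queue []

T J K M G H I L P Q R N O U S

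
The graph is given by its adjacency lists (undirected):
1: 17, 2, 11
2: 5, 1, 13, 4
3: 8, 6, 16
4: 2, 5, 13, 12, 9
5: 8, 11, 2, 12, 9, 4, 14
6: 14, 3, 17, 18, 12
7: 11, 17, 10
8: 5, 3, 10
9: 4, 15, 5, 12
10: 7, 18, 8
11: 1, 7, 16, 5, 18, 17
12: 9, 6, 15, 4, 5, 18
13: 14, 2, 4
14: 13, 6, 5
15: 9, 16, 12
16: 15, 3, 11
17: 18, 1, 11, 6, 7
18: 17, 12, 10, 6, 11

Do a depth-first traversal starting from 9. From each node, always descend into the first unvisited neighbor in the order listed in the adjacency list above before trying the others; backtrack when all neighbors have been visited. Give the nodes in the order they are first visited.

9, 4, 2, 5, 8, 3, 6, 14, 13, 17, 18, 12, 15, 16, 11, 1, 7, 10

Visit 9
9 → 4
4 → 2
2 → 5
5 → 8
8 → 3
3 → 6
6 → 14
14 → 13
6 → 17
17 → 18
18 → 12
12 → 15
15 → 16
16 → 11
11 → 1
11 → 7
7 → 10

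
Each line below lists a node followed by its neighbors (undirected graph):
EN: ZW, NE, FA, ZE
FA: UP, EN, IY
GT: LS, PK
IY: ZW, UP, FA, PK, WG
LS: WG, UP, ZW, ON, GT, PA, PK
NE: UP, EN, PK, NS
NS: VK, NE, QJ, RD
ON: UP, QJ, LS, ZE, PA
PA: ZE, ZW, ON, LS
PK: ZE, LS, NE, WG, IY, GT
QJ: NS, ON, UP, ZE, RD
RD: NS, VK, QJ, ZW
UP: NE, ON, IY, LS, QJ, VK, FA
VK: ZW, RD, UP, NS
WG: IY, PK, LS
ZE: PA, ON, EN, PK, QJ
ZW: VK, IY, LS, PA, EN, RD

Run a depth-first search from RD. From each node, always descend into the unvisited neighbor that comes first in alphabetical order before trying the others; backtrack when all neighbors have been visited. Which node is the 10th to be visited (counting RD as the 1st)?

Visit RD
RD → NS
NS → NE
NE → EN
EN → FA
FA → IY
IY → PK
PK → GT
GT → LS
LS → ON
ON → PA
PA → ZE
ZE → QJ
QJ → UP
UP → VK
VK → ZW
LS → WG

Visit order: RD, NS, NE, EN, FA, IY, PK, GT, LS, ON, PA, ZE, QJ, UP, VK, ZW, WG

ON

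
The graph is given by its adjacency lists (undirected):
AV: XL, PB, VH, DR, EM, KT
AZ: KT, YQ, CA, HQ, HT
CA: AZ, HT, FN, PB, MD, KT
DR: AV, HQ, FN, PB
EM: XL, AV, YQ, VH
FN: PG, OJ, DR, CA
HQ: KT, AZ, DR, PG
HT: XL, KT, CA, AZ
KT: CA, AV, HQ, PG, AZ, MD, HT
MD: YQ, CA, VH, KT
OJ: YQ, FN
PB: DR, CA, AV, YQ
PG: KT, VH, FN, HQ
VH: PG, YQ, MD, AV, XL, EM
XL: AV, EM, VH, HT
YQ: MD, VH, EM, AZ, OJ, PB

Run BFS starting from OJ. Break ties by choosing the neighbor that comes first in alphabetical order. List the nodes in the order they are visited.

Visit OJ; enqueue FN, YQ → queue [FN, YQ]
Visit FN; enqueue CA, DR, PG → queue [YQ, CA, DR, PG]
Visit YQ; enqueue AZ, EM, MD, PB, VH → queue [CA, DR, PG, AZ, EM, MD, PB, VH]
Visit CA; enqueue HT, KT → queue [DR, PG, AZ, EM, MD, PB, VH, HT, KT]
Visit DR; enqueue AV, HQ → queue [PG, AZ, EM, MD, PB, VH, HT, KT, AV, HQ]
Visit PG → queue [AZ, EM, MD, PB, VH, HT, KT, AV, HQ]
Visit AZ → queue [EM, MD, PB, VH, HT, KT, AV, HQ]
Visit EM; enqueue XL → queue [MD, PB, VH, HT, KT, AV, HQ, XL]
Visit MD → queue [PB, VH, HT, KT, AV, HQ, XL]
Visit PB → queue [VH, HT, KT, AV, HQ, XL]
Visit VH → queue [HT, KT, AV, HQ, XL]
Visit HT → queue [KT, AV, HQ, XL]
Visit KT → queue [AV, HQ, XL]
Visit AV → queue [HQ, XL]
Visit HQ → queue [XL]
Visit XL → queue []

OJ, FN, YQ, CA, DR, PG, AZ, EM, MD, PB, VH, HT, KT, AV, HQ, XL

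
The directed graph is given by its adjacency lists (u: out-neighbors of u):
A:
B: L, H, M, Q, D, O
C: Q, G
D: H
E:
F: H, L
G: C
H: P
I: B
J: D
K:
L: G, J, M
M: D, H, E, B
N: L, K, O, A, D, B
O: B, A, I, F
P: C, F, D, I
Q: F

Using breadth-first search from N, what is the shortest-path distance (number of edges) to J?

Level 0: N
Level 1: A, B, D, K, L, O
Level 2: F, G, H, I, J, M, Q
Level 3: C, E, P
J first appears at level 2.

2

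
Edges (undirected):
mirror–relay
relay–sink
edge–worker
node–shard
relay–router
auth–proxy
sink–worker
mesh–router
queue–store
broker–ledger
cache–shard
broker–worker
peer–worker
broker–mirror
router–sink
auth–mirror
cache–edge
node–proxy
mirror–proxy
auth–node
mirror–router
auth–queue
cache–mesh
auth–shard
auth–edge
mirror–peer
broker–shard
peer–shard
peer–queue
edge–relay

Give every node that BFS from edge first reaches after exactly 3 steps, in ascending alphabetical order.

Level 0: edge
Level 1: auth, cache, relay, worker
Level 2: broker, mesh, mirror, node, peer, proxy, queue, router, shard, sink
Level 3: ledger, store

ledger, store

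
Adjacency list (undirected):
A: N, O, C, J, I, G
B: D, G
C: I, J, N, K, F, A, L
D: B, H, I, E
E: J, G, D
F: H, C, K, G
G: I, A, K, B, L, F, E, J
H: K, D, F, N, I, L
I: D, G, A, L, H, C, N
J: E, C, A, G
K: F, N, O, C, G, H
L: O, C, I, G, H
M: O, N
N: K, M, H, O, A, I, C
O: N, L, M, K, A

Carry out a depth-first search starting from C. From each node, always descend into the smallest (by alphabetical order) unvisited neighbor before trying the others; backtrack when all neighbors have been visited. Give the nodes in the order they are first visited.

C, A, G, B, D, E, J, H, F, K, N, I, L, O, M

Visit C
C → A
A → G
G → B
B → D
D → E
E → J
D → H
H → F
F → K
K → N
N → I
I → L
L → O
O → M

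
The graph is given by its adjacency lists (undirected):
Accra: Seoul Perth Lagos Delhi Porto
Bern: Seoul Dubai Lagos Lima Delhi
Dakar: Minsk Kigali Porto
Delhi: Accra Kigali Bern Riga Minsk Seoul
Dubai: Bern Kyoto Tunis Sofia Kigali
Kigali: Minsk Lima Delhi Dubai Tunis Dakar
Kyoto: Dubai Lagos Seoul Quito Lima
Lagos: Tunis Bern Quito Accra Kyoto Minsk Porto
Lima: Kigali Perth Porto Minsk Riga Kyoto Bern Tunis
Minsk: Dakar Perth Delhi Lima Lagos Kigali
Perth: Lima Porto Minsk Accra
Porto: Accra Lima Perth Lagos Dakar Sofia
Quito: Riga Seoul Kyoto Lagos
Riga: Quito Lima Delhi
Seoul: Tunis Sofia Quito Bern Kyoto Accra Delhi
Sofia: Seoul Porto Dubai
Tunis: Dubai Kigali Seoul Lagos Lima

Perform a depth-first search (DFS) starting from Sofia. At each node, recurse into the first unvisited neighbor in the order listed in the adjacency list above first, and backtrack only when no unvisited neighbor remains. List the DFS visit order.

Visit Sofia
Sofia → Seoul
Seoul → Tunis
Tunis → Dubai
Dubai → Bern
Bern → Lagos
Lagos → Quito
Quito → Riga
Riga → Lima
Lima → Kigali
Kigali → Minsk
Minsk → Dakar
Dakar → Porto
Porto → Accra
Accra → Perth
Accra → Delhi
Lima → Kyoto

Sofia, Seoul, Tunis, Dubai, Bern, Lagos, Quito, Riga, Lima, Kigali, Minsk, Dakar, Porto, Accra, Perth, Delhi, Kyoto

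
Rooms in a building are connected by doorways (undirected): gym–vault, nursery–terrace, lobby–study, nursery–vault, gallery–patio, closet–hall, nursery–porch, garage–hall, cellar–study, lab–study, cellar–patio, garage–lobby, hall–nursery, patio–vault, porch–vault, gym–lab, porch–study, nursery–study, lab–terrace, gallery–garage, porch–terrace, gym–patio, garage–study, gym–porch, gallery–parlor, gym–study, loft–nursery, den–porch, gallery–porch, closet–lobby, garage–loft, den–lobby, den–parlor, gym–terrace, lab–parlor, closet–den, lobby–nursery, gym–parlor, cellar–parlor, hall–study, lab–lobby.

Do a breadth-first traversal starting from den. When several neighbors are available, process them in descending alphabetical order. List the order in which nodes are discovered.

Visit den; enqueue porch, parlor, lobby, closet → queue [porch, parlor, lobby, closet]
Visit porch; enqueue vault, terrace, study, nursery, gym, gallery → queue [parlor, lobby, closet, vault, terrace, study, nursery, gym, gallery]
Visit parlor; enqueue lab, cellar → queue [lobby, closet, vault, terrace, study, nursery, gym, gallery, lab, cellar]
Visit lobby; enqueue garage → queue [closet, vault, terrace, study, nursery, gym, gallery, lab, cellar, garage]
Visit closet; enqueue hall → queue [vault, terrace, study, nursery, gym, gallery, lab, cellar, garage, hall]
Visit vault; enqueue patio → queue [terrace, study, nursery, gym, gallery, lab, cellar, garage, hall, patio]
Visit terrace → queue [study, nursery, gym, gallery, lab, cellar, garage, hall, patio]
Visit study → queue [nursery, gym, gallery, lab, cellar, garage, hall, patio]
Visit nursery; enqueue loft → queue [gym, gallery, lab, cellar, garage, hall, patio, loft]
Visit gym → queue [gallery, lab, cellar, garage, hall, patio, loft]
Visit gallery → queue [lab, cellar, garage, hall, patio, loft]
Visit lab → queue [cellar, garage, hall, patio, loft]
Visit cellar → queue [garage, hall, patio, loft]
Visit garage → queue [hall, patio, loft]
Visit hall → queue [patio, loft]
Visit patio → queue [loft]
Visit loft → queue []

den porch parlor lobby closet vault terrace study nursery gym gallery lab cellar garage hall patio loft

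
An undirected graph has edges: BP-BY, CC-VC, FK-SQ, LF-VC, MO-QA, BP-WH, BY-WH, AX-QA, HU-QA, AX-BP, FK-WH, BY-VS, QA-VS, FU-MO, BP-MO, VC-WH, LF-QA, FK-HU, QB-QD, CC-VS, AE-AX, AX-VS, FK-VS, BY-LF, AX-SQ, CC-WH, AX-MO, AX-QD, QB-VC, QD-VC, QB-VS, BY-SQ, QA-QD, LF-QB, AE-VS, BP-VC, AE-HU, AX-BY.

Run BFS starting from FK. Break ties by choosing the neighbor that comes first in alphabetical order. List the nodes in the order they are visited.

FK, HU, SQ, VS, WH, AE, QA, AX, BY, CC, QB, BP, VC, LF, MO, QD, FU

Visit FK; enqueue HU, SQ, VS, WH → queue [HU, SQ, VS, WH]
Visit HU; enqueue AE, QA → queue [SQ, VS, WH, AE, QA]
Visit SQ; enqueue AX, BY → queue [VS, WH, AE, QA, AX, BY]
Visit VS; enqueue CC, QB → queue [WH, AE, QA, AX, BY, CC, QB]
Visit WH; enqueue BP, VC → queue [AE, QA, AX, BY, CC, QB, BP, VC]
Visit AE → queue [QA, AX, BY, CC, QB, BP, VC]
Visit QA; enqueue LF, MO, QD → queue [AX, BY, CC, QB, BP, VC, LF, MO, QD]
Visit AX → queue [BY, CC, QB, BP, VC, LF, MO, QD]
Visit BY → queue [CC, QB, BP, VC, LF, MO, QD]
Visit CC → queue [QB, BP, VC, LF, MO, QD]
Visit QB → queue [BP, VC, LF, MO, QD]
Visit BP → queue [VC, LF, MO, QD]
Visit VC → queue [LF, MO, QD]
Visit LF → queue [MO, QD]
Visit MO; enqueue FU → queue [QD, FU]
Visit QD → queue [FU]
Visit FU → queue []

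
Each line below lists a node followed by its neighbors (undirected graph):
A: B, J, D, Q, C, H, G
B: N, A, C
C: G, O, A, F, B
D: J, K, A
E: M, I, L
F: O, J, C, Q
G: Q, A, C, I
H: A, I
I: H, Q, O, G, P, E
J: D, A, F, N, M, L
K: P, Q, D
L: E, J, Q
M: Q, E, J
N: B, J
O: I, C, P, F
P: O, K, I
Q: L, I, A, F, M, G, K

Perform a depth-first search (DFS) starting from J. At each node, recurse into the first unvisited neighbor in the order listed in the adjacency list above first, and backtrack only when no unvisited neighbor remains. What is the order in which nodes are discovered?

J D K P O I H A B N C G Q L E M F

Visit J
J → D
D → K
K → P
P → O
O → I
I → H
H → A
A → B
B → N
B → C
C → G
G → Q
Q → L
L → E
E → M
Q → F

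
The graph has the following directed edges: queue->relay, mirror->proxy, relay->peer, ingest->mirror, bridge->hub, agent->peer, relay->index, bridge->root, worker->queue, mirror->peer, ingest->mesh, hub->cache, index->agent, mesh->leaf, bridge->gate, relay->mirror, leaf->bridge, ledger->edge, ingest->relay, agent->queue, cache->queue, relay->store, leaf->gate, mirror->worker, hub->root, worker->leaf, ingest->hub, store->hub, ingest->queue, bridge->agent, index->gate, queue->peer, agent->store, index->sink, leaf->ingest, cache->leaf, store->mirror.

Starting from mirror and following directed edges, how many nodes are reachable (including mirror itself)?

18

BFS from mirror visits: mirror, worker, proxy, peer, queue, leaf, relay, ingest, gate, bridge, store, index, mesh, hub, root, agent, sink, cache
Reachable nodes: 18 of 20 total.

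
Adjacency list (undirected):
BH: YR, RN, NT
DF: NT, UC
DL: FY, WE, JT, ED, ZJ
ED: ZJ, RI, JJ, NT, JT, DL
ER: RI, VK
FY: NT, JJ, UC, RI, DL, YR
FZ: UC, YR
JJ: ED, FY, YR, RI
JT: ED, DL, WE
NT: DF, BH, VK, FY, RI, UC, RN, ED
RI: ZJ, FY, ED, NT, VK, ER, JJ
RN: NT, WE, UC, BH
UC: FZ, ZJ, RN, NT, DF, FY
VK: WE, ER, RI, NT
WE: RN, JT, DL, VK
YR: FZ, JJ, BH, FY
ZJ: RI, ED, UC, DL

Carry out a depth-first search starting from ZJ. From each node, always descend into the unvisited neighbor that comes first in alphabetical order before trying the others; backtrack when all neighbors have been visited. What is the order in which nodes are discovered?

Visit ZJ
ZJ → DL
DL → ED
ED → JJ
JJ → FY
FY → NT
NT → BH
BH → RN
RN → UC
UC → DF
UC → FZ
FZ → YR
RN → WE
WE → JT
WE → VK
VK → ER
ER → RI

ZJ, DL, ED, JJ, FY, NT, BH, RN, UC, DF, FZ, YR, WE, JT, VK, ER, RI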